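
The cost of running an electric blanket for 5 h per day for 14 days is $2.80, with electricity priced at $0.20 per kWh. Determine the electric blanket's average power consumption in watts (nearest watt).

Energy = $2.80 ÷ $0.20/kWh = 14 kWh
Runtime = 5 h/day × 14 days = 70 h
Power = 14 kWh ÷ 70 h = 0.2 kW = 200 W

200 W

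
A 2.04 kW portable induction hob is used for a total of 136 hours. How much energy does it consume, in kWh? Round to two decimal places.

Energy = 2.04 kW × 136 h = 277.44 kWh

277.44 kWh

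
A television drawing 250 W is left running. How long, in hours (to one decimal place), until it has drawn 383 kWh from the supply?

Hours = 383 kWh ÷ 0.25 kW = 1532.0 h

1532.0 h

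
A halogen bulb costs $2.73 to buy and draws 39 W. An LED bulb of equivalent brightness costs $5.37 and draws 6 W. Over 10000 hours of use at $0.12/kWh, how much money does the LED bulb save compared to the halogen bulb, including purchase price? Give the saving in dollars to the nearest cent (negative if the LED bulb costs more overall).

halogen bulb: $2.73 + (39/1000) kW × 10000 h × $0.12 = $2.73 + $46.8 = $49.53
LED bulb: $5.37 + (6/1000) kW × 10000 h × $0.12 = $5.37 + $7.2 = $12.57
Saving = $49.53 − $12.57 = $36.96

$36.96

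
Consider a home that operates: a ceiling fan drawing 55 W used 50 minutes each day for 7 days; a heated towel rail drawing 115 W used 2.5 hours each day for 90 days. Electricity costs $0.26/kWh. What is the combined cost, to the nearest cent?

$6.81

ceiling fan: Runtime = 50 min × 7 = 350 min = 5.833333… h
ceiling fan: 0.055 kW × 5.833333… h = 0.320833… kWh
heated towel rail: Runtime = 2.5 h/day × 90 days = 225 h
heated towel rail: 0.115 kW × 225 h = 25.875 kWh
Total energy = 26.195833… kWh
Cost = 26.195833… × $0.26 = $6.81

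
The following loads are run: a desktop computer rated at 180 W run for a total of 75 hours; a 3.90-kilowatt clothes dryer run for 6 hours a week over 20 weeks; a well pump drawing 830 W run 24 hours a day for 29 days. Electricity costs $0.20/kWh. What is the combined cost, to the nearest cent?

desktop computer: 0.18 kW × 75 h = 13.5 kWh
clothes dryer: Runtime = 6 h/week × 20 weeks = 120 h
clothes dryer: 3.9 kW × 120 h = 468 kWh
well pump: Runtime = 24 h × 29 = 696 h
well pump: 0.83 kW × 696 h = 577.68 kWh
Total energy = 1059.18 kWh
Cost = 1059.18 × $0.20 = $211.84

$211.84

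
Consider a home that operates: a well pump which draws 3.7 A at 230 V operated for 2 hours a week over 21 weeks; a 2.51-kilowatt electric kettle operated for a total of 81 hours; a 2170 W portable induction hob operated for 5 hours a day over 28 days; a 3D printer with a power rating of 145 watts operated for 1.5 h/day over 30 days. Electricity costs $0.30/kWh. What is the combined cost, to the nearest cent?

well pump: Power = 3.7 A × 230 V = 851 W = 0.851 kW
well pump: Runtime = 2 h/week × 21 weeks = 42 h
well pump: 0.851 kW × 42 h = 35.742 kWh
electric kettle: 2.51 kW × 81 h = 203.31 kWh
portable induction hob: Runtime = 5 h/day × 28 days = 140 h
portable induction hob: 2.17 kW × 140 h = 303.8 kWh
3D printer: Runtime = 1.5 h/day × 30 days = 45 h
3D printer: 0.145 kW × 45 h = 6.525 kWh
Total energy = 549.377 kWh
Cost = 549.377 × $0.30 = $164.81

$164.81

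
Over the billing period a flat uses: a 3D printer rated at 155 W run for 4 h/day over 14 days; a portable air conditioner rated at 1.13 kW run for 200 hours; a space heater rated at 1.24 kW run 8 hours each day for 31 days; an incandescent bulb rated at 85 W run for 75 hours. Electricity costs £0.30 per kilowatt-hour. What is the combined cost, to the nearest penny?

3D printer: Runtime = 4 h/day × 14 days = 56 h
3D printer: 0.155 kW × 56 h = 8.68 kWh
portable air conditioner: 1.13 kW × 200 h = 226 kWh
space heater: Runtime = 8 h/day × 31 days = 248 h
space heater: 1.24 kW × 248 h = 307.52 kWh
incandescent bulb: 0.085 kW × 75 h = 6.375 kWh
Total energy = 548.575 kWh
Cost = 548.575 × £0.30 = £164.57

£164.57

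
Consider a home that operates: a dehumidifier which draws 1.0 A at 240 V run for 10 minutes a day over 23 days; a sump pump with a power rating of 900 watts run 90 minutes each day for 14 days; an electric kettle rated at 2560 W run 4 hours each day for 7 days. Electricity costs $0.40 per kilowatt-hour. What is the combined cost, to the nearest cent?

dehumidifier: Power = 1.0 A × 240 V = 240 W = 0.24 kW
dehumidifier: Runtime = 10 min × 23 = 230 min = 3.833333… h
dehumidifier: 0.24 kW × 3.833333… h = 0.92 kWh
sump pump: Runtime = 90 min × 14 = 1260 min = 21 h
sump pump: 0.9 kW × 21 h = 18.9 kWh
electric kettle: Runtime = 4 h/day × 7 days = 28 h
electric kettle: 2.56 kW × 28 h = 71.68 kWh
Total energy = 91.5 kWh
Cost = 91.5 × $0.40 = $36.60

$36.60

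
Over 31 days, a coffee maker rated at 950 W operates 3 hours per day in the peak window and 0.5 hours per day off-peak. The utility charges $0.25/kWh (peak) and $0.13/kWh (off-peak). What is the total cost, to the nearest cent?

Peak energy = 0.95 kW × 3 h × 31 = 88.35 kWh
Off-peak energy = 0.95 kW × 0.5 h × 31 = 14.725 kWh
Cost = 88.35 × $0.25 + 14.725 × $0.13 = $22.0875 + $1.91425 = $24.00

$24.00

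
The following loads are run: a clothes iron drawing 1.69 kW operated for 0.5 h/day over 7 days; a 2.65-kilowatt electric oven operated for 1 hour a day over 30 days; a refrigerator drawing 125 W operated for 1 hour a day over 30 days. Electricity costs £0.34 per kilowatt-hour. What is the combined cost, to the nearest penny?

£30.32

clothes iron: Runtime = 0.5 h/day × 7 days = 3.5 h
clothes iron: 1.69 kW × 3.5 h = 5.915 kWh
electric oven: Runtime = 1 h/day × 30 days = 30 h
electric oven: 2.65 kW × 30 h = 79.5 kWh
refrigerator: Runtime = 1 h/day × 30 days = 30 h
refrigerator: 0.125 kW × 30 h = 3.75 kWh
Total energy = 89.165 kWh
Cost = 89.165 × £0.34 = £30.32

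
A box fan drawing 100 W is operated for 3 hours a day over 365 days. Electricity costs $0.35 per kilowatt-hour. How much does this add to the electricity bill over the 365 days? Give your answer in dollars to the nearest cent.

Runtime = 3 h/day × 365 days = 1095 h
Energy = 0.1 kW × 1095 h = 109.5 kWh
Cost = 109.5 kWh × $0.35/kWh = $38.33

$38.33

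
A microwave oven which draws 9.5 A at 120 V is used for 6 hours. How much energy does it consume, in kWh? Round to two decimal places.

6.84 kWh

Power = 9.5 A × 120 V = 1140 W = 1.14 kW
Energy = 1.14 kW × 6 h = 6.84 kWh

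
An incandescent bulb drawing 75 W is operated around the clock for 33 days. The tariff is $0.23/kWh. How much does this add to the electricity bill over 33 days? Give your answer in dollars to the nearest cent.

$13.66

Runtime = 24 h × 33 = 792 h
Energy = 0.075 kW × 792 h = 59.4 kWh
Cost = 59.4 kWh × $0.23/kWh = $13.66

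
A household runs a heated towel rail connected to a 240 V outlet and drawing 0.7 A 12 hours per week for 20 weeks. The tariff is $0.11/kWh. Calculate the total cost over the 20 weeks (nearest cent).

$4.44

Power = 0.7 A × 240 V = 168 W = 0.168 kW
Runtime = 12 h/week × 20 weeks = 240 h
Energy = 0.168 kW × 240 h = 40.32 kWh
Cost = 40.32 kWh × $0.11/kWh = $4.44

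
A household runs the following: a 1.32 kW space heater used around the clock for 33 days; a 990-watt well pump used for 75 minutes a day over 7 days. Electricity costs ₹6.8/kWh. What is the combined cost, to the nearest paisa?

₹7167.90

space heater: Runtime = 24 h × 33 = 792 h
space heater: 1.32 kW × 792 h = 1045.44 kWh
well pump: Runtime = 75 min × 7 = 525 min = 8.75 h
well pump: 0.99 kW × 8.75 h = 8.6625 kWh
Total energy = 1054.1025 kWh
Cost = 1054.1025 × ₹6.8 = ₹7167.90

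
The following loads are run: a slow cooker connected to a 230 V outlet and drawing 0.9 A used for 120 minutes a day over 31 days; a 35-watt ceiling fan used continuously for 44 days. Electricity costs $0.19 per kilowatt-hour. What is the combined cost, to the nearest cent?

$9.46

slow cooker: Power = 0.9 A × 230 V = 207 W = 0.207 kW
slow cooker: Runtime = 120 min × 31 = 3720 min = 62 h
slow cooker: 0.207 kW × 62 h = 12.834 kWh
ceiling fan: Runtime = 24 h × 44 = 1056 h
ceiling fan: 0.035 kW × 1056 h = 36.96 kWh
Total energy = 49.794 kWh
Cost = 49.794 × $0.19 = $9.46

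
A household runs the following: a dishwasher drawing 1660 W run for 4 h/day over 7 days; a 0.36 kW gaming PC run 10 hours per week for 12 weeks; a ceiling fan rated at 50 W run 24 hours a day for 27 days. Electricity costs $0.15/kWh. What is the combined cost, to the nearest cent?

$18.31

dishwasher: Runtime = 4 h/day × 7 days = 28 h
dishwasher: 1.66 kW × 28 h = 46.48 kWh
gaming PC: Runtime = 10 h/week × 12 weeks = 120 h
gaming PC: 0.36 kW × 120 h = 43.2 kWh
ceiling fan: Runtime = 24 h × 27 = 648 h
ceiling fan: 0.05 kW × 648 h = 32.4 kWh
Total energy = 122.08 kWh
Cost = 122.08 × $0.15 = $18.31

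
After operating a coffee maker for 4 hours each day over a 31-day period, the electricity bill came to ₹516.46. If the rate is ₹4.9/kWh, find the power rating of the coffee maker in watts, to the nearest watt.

850 W

Energy = ₹516.46 ÷ ₹4.9/kWh = 105.4 kWh
Runtime = 4 h/day × 31 days = 124 h
Power = 105.4 kWh ÷ 124 h = 0.85 kW = 850 W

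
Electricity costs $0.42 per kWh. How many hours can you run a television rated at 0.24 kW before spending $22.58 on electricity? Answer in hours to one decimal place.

224.0 h

Energy available = $22.58 ÷ $0.42/kWh = 53.7619 kWh
Hours = 53.7619 kWh ÷ 0.24 kW = 224.0 h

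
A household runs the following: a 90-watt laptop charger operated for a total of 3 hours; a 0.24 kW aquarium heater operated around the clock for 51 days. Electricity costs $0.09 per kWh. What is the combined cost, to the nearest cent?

$26.46

laptop charger: 0.09 kW × 3 h = 0.27 kWh
aquarium heater: Runtime = 24 h × 51 = 1224 h
aquarium heater: 0.24 kW × 1224 h = 293.76 kWh
Total energy = 294.03 kWh
Cost = 294.03 × $0.09 = $26.46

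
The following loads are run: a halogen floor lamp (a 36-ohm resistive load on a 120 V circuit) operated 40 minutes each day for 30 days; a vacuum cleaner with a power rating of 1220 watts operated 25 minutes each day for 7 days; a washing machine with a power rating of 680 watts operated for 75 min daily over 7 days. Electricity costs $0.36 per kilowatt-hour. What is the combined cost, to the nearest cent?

halogen floor lamp: Power = V²/R = 120²/36 = 400 W = 0.4 kW
halogen floor lamp: Runtime = 40 min × 30 = 1200 min = 20 h
halogen floor lamp: 0.4 kW × 20 h = 8 kWh
vacuum cleaner: Runtime = 25 min × 7 = 175 min = 2.916666… h
vacuum cleaner: 1.22 kW × 2.916666… h = 3.558333… kWh
washing machine: Runtime = 75 min × 7 = 525 min = 8.75 h
washing machine: 0.68 kW × 8.75 h = 5.95 kWh
Total energy = 17.508333… kWh
Cost = 17.508333… × $0.36 = $6.30

$6.30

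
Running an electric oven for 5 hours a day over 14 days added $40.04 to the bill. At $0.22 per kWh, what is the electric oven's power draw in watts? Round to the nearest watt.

Energy = $40.04 ÷ $0.22/kWh = 182 kWh
Runtime = 5 h/day × 14 days = 70 h
Power = 182 kWh ÷ 70 h = 2.6 kW = 2600 W

2600 W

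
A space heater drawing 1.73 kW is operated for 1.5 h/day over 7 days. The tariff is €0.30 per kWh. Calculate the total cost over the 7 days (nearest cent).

Runtime = 1.5 h/day × 7 days = 10.5 h
Energy = 1.73 kW × 10.5 h = 18.165 kWh
Cost = 18.165 kWh × €0.30/kWh = €5.45

€5.45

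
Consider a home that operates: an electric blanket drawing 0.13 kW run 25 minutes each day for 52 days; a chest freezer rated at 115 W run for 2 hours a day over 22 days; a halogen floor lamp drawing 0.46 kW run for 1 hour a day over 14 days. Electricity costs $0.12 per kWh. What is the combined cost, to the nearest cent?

$1.72

electric blanket: Runtime = 25 min × 52 = 1300 min = 21.666666… h
electric blanket: 0.13 kW × 21.666666… h = 2.816666… kWh
chest freezer: Runtime = 2 h/day × 22 days = 44 h
chest freezer: 0.115 kW × 44 h = 5.06 kWh
halogen floor lamp: Runtime = 1 h/day × 14 days = 14 h
halogen floor lamp: 0.46 kW × 14 h = 6.44 kWh
Total energy = 14.316666… kWh
Cost = 14.316666… × $0.12 = $1.72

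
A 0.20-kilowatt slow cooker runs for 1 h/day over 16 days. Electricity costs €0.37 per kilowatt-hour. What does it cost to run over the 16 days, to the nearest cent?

Runtime = 1 h/day × 16 days = 16 h
Energy = 0.2 kW × 16 h = 3.2 kWh
Cost = 3.2 kWh × €0.37/kWh = €1.18

€1.18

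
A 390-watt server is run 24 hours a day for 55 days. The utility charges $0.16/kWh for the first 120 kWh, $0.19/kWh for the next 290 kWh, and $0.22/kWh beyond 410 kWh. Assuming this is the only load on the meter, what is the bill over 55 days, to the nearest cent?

Runtime = 24 h × 55 = 1320 h
Energy = 0.39 kW × 1320 h = 514.8 kWh
Tier 1 (0–120 kWh): 120 × $0.16 = $19.2
Tier 2 (120–410 kWh): 290 × $0.19 = $55.1
Above 410 kWh: 104.8 × $0.22 = $23.056
Bill = $97.36

$97.36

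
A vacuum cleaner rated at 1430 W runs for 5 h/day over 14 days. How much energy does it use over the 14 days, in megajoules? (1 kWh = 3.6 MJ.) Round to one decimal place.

360.4 MJ

Runtime = 5 h/day × 14 days = 70 h
Energy = 1.43 kW × 70 h = 100.1 kWh
= 100.1 × 3.6 MJ = 360.4 MJ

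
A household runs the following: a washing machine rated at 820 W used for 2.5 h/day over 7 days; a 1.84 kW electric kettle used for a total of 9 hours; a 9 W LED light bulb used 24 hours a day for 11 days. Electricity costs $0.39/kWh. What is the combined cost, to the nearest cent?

washing machine: Runtime = 2.5 h/day × 7 days = 17.5 h
washing machine: 0.82 kW × 17.5 h = 14.35 kWh
electric kettle: 1.84 kW × 9 h = 16.56 kWh
LED light bulb: Runtime = 24 h × 11 = 264 h
LED light bulb: 0.009 kW × 264 h = 2.376 kWh
Total energy = 33.286 kWh
Cost = 33.286 × $0.39 = $12.98

$12.98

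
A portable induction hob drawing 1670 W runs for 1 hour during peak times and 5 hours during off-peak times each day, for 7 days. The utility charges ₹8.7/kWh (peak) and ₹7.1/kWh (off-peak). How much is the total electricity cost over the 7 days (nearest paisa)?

₹516.70

Peak energy = 1.67 kW × 1 h × 7 = 11.69 kWh
Off-peak energy = 1.67 kW × 5 h × 7 = 58.45 kWh
Cost = 11.69 × ₹8.7 + 58.45 × ₹7.1 = ₹101.703 + ₹414.995 = ₹516.70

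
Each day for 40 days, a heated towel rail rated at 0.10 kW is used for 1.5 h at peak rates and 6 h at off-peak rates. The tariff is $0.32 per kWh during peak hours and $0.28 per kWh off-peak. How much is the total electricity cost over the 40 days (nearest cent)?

Peak energy = 0.1 kW × 1.5 h × 40 = 6 kWh
Off-peak energy = 0.1 kW × 6 h × 40 = 24 kWh
Cost = 6 × $0.32 + 24 × $0.28 = $1.92 + $6.72 = $8.64

$8.64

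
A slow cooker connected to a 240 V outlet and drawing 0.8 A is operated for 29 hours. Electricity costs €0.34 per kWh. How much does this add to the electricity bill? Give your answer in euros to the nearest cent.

€1.89

Power = 0.8 A × 240 V = 192 W = 0.192 kW
Energy = 0.192 kW × 29 h = 5.568 kWh
Cost = 5.568 kWh × €0.34/kWh = €1.89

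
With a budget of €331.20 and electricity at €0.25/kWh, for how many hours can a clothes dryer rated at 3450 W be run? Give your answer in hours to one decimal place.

Energy available = €331.20 ÷ €0.25/kWh = 1324.8 kWh
Hours = 1324.8 kWh ÷ 3.45 kW = 384.0 h

384.0 h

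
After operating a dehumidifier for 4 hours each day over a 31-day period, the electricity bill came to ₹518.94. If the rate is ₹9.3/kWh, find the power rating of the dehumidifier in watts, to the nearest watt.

450 W

Energy = ₹518.94 ÷ ₹9.3/kWh = 55.8 kWh
Runtime = 4 h/day × 31 days = 124 h
Power = 55.8 kWh ÷ 124 h = 0.45 kW = 450 W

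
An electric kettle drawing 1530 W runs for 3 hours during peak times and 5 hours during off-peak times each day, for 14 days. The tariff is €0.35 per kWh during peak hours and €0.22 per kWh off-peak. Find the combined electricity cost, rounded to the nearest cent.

€46.05

Peak energy = 1.53 kW × 3 h × 14 = 64.26 kWh
Off-peak energy = 1.53 kW × 5 h × 14 = 107.1 kWh
Cost = 64.26 × €0.35 + 107.1 × €0.22 = €22.491 + €23.562 = €46.05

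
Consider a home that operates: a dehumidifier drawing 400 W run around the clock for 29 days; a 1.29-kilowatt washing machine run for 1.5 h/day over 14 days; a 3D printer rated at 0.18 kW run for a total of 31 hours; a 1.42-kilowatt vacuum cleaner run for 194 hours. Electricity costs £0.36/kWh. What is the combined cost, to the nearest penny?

£211.16

dehumidifier: Runtime = 24 h × 29 = 696 h
dehumidifier: 0.4 kW × 696 h = 278.4 kWh
washing machine: Runtime = 1.5 h/day × 14 days = 21 h
washing machine: 1.29 kW × 21 h = 27.09 kWh
3D printer: 0.18 kW × 31 h = 5.58 kWh
vacuum cleaner: 1.42 kW × 194 h = 275.48 kWh
Total energy = 586.55 kWh
Cost = 586.55 × £0.36 = £211.16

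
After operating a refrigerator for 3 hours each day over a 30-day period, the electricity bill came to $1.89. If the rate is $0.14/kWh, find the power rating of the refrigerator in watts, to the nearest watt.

Energy = $1.89 ÷ $0.14/kWh = 13.5 kWh
Runtime = 3 h/day × 30 days = 90 h
Power = 13.5 kWh ÷ 90 h = 0.15 kW = 150 W

150 W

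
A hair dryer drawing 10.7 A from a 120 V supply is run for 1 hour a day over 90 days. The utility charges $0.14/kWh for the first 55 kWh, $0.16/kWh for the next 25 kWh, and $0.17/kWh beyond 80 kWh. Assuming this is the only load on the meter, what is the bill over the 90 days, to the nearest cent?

$17.75

Power = 10.7 A × 120 V = 1284 W = 1.284 kW
Runtime = 1 h/day × 90 days = 90 h
Energy = 1.284 kW × 90 h = 115.56 kWh
Tier 1 (0–55 kWh): 55 × $0.14 = $7.7
Tier 2 (55–80 kWh): 25 × $0.16 = $4
Above 80 kWh: 35.56 × $0.17 = $6.0452
Bill = $17.75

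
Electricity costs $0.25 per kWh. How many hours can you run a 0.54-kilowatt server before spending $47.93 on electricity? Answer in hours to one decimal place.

Energy available = $47.93 ÷ $0.25/kWh = 191.72 kWh
Hours = 191.72 kWh ÷ 0.54 kW = 355.0 h

355.0 h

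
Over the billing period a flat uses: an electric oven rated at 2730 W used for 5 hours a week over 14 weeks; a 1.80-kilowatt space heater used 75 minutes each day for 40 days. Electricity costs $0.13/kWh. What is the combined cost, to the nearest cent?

electric oven: Runtime = 5 h/week × 14 weeks = 70 h
electric oven: 2.73 kW × 70 h = 191.1 kWh
space heater: Runtime = 75 min × 40 = 3000 min = 50 h
space heater: 1.8 kW × 50 h = 90 kWh
Total energy = 281.1 kWh
Cost = 281.1 × $0.13 = $36.54

$36.54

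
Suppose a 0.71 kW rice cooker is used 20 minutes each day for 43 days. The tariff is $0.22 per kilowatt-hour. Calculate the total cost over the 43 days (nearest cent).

Runtime = 20 min × 43 = 860 min = 14.333333… h
Energy = 0.71 kW × 14.333333… h = 10.176666… kWh
Cost = 10.176666… kWh × $0.22/kWh = $2.24

$2.24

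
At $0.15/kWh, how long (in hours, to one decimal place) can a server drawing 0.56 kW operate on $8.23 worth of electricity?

Energy available = $8.23 ÷ $0.15/kWh = 54.8667 kWh
Hours = 54.8667 kWh ÷ 0.56 kW = 98.0 h

98.0 h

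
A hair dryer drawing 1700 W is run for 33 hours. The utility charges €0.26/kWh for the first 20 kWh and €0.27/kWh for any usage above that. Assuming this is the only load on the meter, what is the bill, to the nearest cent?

€14.95

Energy = 1.7 kW × 33 h = 56.1 kWh
Tier 1 (0–20 kWh): 20 × €0.26 = €5.2
Above 20 kWh: 36.1 × €0.27 = €9.747
Bill = €14.95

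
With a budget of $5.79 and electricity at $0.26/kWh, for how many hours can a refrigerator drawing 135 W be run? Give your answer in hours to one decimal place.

165.0 h

Energy available = $5.79 ÷ $0.26/kWh = 22.2692 kWh
Hours = 22.2692 kWh ÷ 0.135 kW = 165.0 h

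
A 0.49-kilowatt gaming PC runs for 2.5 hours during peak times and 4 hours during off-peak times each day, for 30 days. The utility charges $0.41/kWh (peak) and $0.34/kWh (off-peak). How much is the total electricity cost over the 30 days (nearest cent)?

Peak energy = 0.49 kW × 2.5 h × 30 = 36.75 kWh
Off-peak energy = 0.49 kW × 4 h × 30 = 58.8 kWh
Cost = 36.75 × $0.41 + 58.8 × $0.34 = $15.0675 + $19.992 = $35.06

$35.06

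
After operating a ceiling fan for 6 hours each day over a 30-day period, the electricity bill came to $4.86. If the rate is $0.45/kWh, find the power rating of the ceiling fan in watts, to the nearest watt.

Energy = $4.86 ÷ $0.45/kWh = 10.8 kWh
Runtime = 6 h/day × 30 days = 180 h
Power = 10.8 kWh ÷ 180 h = 0.06 kW = 60 W

60 W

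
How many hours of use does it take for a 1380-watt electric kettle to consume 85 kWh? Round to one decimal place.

Hours = 85 kWh ÷ 1.38 kW = 61.6 h

61.6 h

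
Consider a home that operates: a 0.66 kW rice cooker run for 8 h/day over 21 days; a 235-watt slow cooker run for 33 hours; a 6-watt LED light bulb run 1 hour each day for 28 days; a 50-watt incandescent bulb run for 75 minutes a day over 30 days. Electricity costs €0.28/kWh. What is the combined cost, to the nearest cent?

rice cooker: Runtime = 8 h/day × 21 days = 168 h
rice cooker: 0.66 kW × 168 h = 110.88 kWh
slow cooker: 0.235 kW × 33 h = 7.755 kWh
LED light bulb: Runtime = 1 h/day × 28 days = 28 h
LED light bulb: 0.006 kW × 28 h = 0.168 kWh
incandescent bulb: Runtime = 75 min × 30 = 2250 min = 37.5 h
incandescent bulb: 0.05 kW × 37.5 h = 1.875 kWh
Total energy = 120.678 kWh
Cost = 120.678 × €0.28 = €33.79

€33.79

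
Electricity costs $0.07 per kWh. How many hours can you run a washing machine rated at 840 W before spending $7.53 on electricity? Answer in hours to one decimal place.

128.1 h

Energy available = $7.53 ÷ $0.07/kWh = 107.5714 kWh
Hours = 107.5714 kWh ÷ 0.84 kW = 128.1 h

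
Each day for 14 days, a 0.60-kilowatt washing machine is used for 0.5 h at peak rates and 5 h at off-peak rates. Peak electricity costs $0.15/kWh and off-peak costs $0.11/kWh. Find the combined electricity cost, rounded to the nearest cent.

Peak energy = 0.6 kW × 0.5 h × 14 = 4.2 kWh
Off-peak energy = 0.6 kW × 5 h × 14 = 42 kWh
Cost = 4.2 × $0.15 + 42 × $0.11 = $0.63 + $4.62 = $5.25

$5.25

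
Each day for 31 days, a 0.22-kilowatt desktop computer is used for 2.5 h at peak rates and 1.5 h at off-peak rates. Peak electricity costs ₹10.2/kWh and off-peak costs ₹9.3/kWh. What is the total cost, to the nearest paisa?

₹269.05

Peak energy = 0.22 kW × 2.5 h × 31 = 17.05 kWh
Off-peak energy = 0.22 kW × 1.5 h × 31 = 10.23 kWh
Cost = 17.05 × ₹10.2 + 10.23 × ₹9.3 = ₹173.91 + ₹95.139 = ₹269.05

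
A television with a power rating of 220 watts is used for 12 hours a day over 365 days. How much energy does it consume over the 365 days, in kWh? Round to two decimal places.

Runtime = 12 h/day × 365 days = 4380 h
Energy = 0.22 kW × 4380 h = 963.6 kWh

963.60 kWh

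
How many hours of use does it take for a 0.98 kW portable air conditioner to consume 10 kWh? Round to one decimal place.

10.2 h

Hours = 10 kWh ÷ 0.98 kW = 10.2 h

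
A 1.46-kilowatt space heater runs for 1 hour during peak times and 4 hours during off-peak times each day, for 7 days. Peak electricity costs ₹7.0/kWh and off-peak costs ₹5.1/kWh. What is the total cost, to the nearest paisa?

Peak energy = 1.46 kW × 1 h × 7 = 10.22 kWh
Off-peak energy = 1.46 kW × 4 h × 7 = 40.88 kWh
Cost = 10.22 × ₹7.0 + 40.88 × ₹5.1 = ₹71.54 + ₹208.488 = ₹280.03

₹280.03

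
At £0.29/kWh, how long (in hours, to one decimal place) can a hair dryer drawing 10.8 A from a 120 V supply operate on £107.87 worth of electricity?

Power = 10.8 A × 120 V = 1296 W = 1.296 kW
Energy available = £107.87 ÷ £0.29/kWh = 371.9655 kWh
Hours = 371.9655 kWh ÷ 1.296 kW = 287.0 h

287.0 h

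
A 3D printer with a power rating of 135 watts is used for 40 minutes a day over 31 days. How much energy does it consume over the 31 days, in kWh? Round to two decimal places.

Runtime = 40 min × 31 = 1240 min = 20.666666… h
Energy = 0.135 kW × 20.666666… h = 2.79 kWh

2.79 kWh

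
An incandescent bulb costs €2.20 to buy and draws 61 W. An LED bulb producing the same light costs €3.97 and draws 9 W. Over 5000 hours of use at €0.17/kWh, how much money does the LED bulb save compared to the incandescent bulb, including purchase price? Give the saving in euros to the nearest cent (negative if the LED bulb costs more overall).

€42.43

incandescent bulb: €2.20 + (61/1000) kW × 5000 h × €0.17 = €2.20 + €51.85 = €54.05
LED bulb: €3.97 + (9/1000) kW × 5000 h × €0.17 = €3.97 + €7.65 = €11.62
Saving = €54.05 − €11.62 = €42.43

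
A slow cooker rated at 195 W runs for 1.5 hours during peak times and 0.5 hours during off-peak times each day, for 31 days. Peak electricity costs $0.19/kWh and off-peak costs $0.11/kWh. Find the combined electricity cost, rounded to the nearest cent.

$2.06

Peak energy = 0.195 kW × 1.5 h × 31 = 9.0675 kWh
Off-peak energy = 0.195 kW × 0.5 h × 31 = 3.0225 kWh
Cost = 9.0675 × $0.19 + 3.0225 × $0.11 = $1.722825 + $0.332475 = $2.06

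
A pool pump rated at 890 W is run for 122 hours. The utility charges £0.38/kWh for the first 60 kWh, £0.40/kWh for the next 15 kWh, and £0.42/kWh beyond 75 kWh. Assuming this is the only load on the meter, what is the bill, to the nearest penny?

Energy = 0.89 kW × 122 h = 108.58 kWh
Tier 1 (0–60 kWh): 60 × £0.38 = £22.8
Tier 2 (60–75 kWh): 15 × £0.40 = £6
Above 75 kWh: 33.58 × £0.42 = £14.1036
Bill = £42.90

£42.90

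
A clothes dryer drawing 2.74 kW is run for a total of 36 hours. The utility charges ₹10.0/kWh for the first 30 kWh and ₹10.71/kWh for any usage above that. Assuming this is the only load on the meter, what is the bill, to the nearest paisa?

₹1035.13

Energy = 2.74 kW × 36 h = 98.64 kWh
Tier 1 (0–30 kWh): 30 × ₹10.0 = ₹300
Above 30 kWh: 68.64 × ₹10.71 = ₹735.1344
Bill = ₹1035.13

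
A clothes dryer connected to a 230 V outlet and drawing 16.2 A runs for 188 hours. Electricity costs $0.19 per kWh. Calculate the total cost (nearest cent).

$133.09

Power = 16.2 A × 230 V = 3726 W = 3.726 kW
Energy = 3.726 kW × 188 h = 700.488 kWh
Cost = 700.488 kWh × $0.19/kWh = $133.09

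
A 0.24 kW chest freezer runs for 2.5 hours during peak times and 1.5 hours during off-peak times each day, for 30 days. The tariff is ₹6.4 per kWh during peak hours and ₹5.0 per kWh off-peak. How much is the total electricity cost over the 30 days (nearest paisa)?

Peak energy = 0.24 kW × 2.5 h × 30 = 18 kWh
Off-peak energy = 0.24 kW × 1.5 h × 30 = 10.8 kWh
Cost = 18 × ₹6.4 + 10.8 × ₹5.0 = ₹115.2 + ₹54 = ₹169.20

₹169.20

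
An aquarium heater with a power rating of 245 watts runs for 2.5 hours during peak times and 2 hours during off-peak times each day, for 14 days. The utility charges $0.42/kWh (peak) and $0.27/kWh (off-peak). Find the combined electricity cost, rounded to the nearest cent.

$5.45

Peak energy = 0.245 kW × 2.5 h × 14 = 8.575 kWh
Off-peak energy = 0.245 kW × 2 h × 14 = 6.86 kWh
Cost = 8.575 × $0.42 + 6.86 × $0.27 = $3.6015 + $1.8522 = $5.45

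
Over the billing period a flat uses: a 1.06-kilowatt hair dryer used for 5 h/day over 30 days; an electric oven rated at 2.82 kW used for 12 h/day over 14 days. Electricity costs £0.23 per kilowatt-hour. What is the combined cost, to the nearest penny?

hair dryer: Runtime = 5 h/day × 30 days = 150 h
hair dryer: 1.06 kW × 150 h = 159 kWh
electric oven: Runtime = 12 h/day × 14 days = 168 h
electric oven: 2.82 kW × 168 h = 473.76 kWh
Total energy = 632.76 kWh
Cost = 632.76 × £0.23 = £145.53

£145.53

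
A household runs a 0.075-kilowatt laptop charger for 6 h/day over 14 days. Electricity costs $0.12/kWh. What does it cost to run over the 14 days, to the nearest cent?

$0.76

Runtime = 6 h/day × 14 days = 84 h
Energy = 0.075 kW × 84 h = 6.3 kWh
Cost = 6.3 kWh × $0.12/kWh = $0.76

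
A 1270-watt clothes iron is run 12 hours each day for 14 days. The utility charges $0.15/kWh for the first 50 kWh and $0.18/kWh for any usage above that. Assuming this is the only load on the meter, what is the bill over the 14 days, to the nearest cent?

Runtime = 12 h/day × 14 days = 168 h
Energy = 1.27 kW × 168 h = 213.36 kWh
Tier 1 (0–50 kWh): 50 × $0.15 = $7.5
Above 50 kWh: 163.36 × $0.18 = $29.4048
Bill = $36.90

$36.90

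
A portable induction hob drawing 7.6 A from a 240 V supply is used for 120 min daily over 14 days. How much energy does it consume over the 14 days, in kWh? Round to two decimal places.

51.07 kWh

Power = 7.6 A × 240 V = 1824 W = 1.824 kW
Runtime = 120 min × 14 = 1680 min = 28 h
Energy = 1.824 kW × 28 h = 51.072 kWh ≈ 51.07 kWh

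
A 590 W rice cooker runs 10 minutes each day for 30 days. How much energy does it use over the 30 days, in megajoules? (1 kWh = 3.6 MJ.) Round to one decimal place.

Runtime = 10 min × 30 = 300 min = 5 h
Energy = 0.59 kW × 5 h = 2.95 kWh
= 2.95 × 3.6 MJ = 10.6 MJ

10.6 MJ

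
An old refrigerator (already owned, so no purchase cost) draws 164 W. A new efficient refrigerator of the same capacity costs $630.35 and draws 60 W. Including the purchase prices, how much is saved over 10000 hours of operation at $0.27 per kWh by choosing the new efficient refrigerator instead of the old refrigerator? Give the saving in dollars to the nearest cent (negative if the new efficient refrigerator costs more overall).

old refrigerator: $0.00 + (164/1000) kW × 10000 h × $0.27 = $0.00 + $442.8 = $442.8
new efficient refrigerator: $630.35 + (60/1000) kW × 10000 h × $0.27 = $630.35 + $162 = $792.35
Saving = $442.8 − $792.35 = −$349.55

-$349.55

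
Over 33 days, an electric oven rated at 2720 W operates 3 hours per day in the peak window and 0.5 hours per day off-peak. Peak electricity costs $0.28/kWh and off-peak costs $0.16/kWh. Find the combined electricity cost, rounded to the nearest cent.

Peak energy = 2.72 kW × 3 h × 33 = 269.28 kWh
Off-peak energy = 2.72 kW × 0.5 h × 33 = 44.88 kWh
Cost = 269.28 × $0.28 + 44.88 × $0.16 = $75.3984 + $7.1808 = $82.58

$82.58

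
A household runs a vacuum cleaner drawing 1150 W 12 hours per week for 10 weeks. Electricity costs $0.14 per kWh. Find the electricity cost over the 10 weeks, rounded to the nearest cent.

$19.32

Runtime = 12 h/week × 10 weeks = 120 h
Energy = 1.15 kW × 120 h = 138 kWh
Cost = 138 kWh × $0.14/kWh = $19.32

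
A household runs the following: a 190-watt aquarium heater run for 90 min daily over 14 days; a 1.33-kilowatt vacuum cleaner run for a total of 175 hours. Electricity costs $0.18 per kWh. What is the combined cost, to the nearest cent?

$42.61

aquarium heater: Runtime = 90 min × 14 = 1260 min = 21 h
aquarium heater: 0.19 kW × 21 h = 3.99 kWh
vacuum cleaner: 1.33 kW × 175 h = 232.75 kWh
Total energy = 236.74 kWh
Cost = 236.74 × $0.18 = $42.61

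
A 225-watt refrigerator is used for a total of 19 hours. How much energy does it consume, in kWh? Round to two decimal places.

Energy = 0.225 kW × 19 h = 4.275 kWh ≈ 4.28 kWh

4.28 kWh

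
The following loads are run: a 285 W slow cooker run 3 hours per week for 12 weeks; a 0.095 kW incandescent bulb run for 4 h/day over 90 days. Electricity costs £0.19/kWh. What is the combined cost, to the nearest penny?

slow cooker: Runtime = 3 h/week × 12 weeks = 36 h
slow cooker: 0.285 kW × 36 h = 10.26 kWh
incandescent bulb: Runtime = 4 h/day × 90 days = 360 h
incandescent bulb: 0.095 kW × 360 h = 34.2 kWh
Total energy = 44.46 kWh
Cost = 44.46 × £0.19 = £8.45

£8.45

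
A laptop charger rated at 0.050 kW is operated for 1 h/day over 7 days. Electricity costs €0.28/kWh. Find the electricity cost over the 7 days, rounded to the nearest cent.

Runtime = 1 h/day × 7 days = 7 h
Energy = 0.05 kW × 7 h = 0.35 kWh
Cost = 0.35 kWh × €0.28/kWh = €0.10

€0.10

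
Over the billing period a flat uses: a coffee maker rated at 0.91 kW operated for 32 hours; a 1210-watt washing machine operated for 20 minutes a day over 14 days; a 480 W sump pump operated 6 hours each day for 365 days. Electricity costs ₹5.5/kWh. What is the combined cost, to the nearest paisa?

₹5972.82

coffee maker: 0.91 kW × 32 h = 29.12 kWh
washing machine: Runtime = 20 min × 14 = 280 min = 4.666666… h
washing machine: 1.21 kW × 4.666666… h = 5.646666… kWh
sump pump: Runtime = 6 h/day × 365 days = 2190 h
sump pump: 0.48 kW × 2190 h = 1051.2 kWh
Total energy = 1085.966666… kWh
Cost = 1085.966666… × ₹5.5 = ₹5972.82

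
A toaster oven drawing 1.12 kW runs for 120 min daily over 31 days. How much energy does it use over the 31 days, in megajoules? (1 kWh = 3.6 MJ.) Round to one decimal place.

Runtime = 120 min × 31 = 3720 min = 62 h
Energy = 1.12 kW × 62 h = 69.44 kWh
= 69.44 × 3.6 MJ = 250.0 MJ

250.0 MJ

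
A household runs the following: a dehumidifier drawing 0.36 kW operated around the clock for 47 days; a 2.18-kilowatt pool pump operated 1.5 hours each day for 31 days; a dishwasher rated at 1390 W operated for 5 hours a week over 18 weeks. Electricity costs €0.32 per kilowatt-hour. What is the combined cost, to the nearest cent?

dehumidifier: Runtime = 24 h × 47 = 1128 h
dehumidifier: 0.36 kW × 1128 h = 406.08 kWh
pool pump: Runtime = 1.5 h/day × 31 days = 46.5 h
pool pump: 2.18 kW × 46.5 h = 101.37 kWh
dishwasher: Runtime = 5 h/week × 18 weeks = 90 h
dishwasher: 1.39 kW × 90 h = 125.1 kWh
Total energy = 632.55 kWh
Cost = 632.55 × €0.32 = €202.42

€202.42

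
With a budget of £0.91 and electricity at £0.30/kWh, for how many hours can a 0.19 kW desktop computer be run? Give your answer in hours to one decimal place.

Energy available = £0.91 ÷ £0.30/kWh = 3.0333 kWh
Hours = 3.0333 kWh ÷ 0.19 kW = 16.0 h

16.0 h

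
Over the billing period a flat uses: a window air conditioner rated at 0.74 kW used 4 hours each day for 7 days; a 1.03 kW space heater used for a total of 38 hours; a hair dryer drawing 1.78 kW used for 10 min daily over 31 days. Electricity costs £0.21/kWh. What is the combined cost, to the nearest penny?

window air conditioner: Runtime = 4 h/day × 7 days = 28 h
window air conditioner: 0.74 kW × 28 h = 20.72 kWh
space heater: 1.03 kW × 38 h = 39.14 kWh
hair dryer: Runtime = 10 min × 31 = 310 min = 5.166666… h
hair dryer: 1.78 kW × 5.166666… h = 9.196666… kWh
Total energy = 69.056666… kWh
Cost = 69.056666… × £0.21 = £14.50

£14.50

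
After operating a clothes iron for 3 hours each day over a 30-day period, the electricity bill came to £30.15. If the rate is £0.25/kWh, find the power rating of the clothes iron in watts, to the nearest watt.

Energy = £30.15 ÷ £0.25/kWh = 120.6 kWh
Runtime = 3 h/day × 30 days = 90 h
Power = 120.6 kWh ÷ 90 h = 1.34 kW = 1340 W

1340 W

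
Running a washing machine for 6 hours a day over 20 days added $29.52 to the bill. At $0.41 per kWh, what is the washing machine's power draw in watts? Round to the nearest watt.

Energy = $29.52 ÷ $0.41/kWh = 72 kWh
Runtime = 6 h/day × 20 days = 120 h
Power = 72 kWh ÷ 120 h = 0.6 kW = 600 W

600 W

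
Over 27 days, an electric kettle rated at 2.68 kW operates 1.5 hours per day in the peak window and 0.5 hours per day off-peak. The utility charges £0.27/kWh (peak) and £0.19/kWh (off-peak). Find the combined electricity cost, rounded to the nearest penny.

£36.18

Peak energy = 2.68 kW × 1.5 h × 27 = 108.54 kWh
Off-peak energy = 2.68 kW × 0.5 h × 27 = 36.18 kWh
Cost = 108.54 × £0.27 + 36.18 × £0.19 = £29.3058 + £6.8742 = £36.18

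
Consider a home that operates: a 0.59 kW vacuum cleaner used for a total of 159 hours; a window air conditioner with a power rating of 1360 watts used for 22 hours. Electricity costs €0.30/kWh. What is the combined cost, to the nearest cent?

vacuum cleaner: 0.59 kW × 159 h = 93.81 kWh
window air conditioner: 1.36 kW × 22 h = 29.92 kWh
Total energy = 123.73 kWh
Cost = 123.73 × €0.30 = €37.12

€37.12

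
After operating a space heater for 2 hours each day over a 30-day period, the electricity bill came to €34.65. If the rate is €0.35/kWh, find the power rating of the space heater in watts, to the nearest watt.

1650 W

Energy = €34.65 ÷ €0.35/kWh = 99 kWh
Runtime = 2 h/day × 30 days = 60 h
Power = 99 kWh ÷ 60 h = 1.65 kW = 1650 W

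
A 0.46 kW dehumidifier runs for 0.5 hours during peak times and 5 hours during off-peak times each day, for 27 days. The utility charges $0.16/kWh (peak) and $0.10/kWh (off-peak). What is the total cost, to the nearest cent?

Peak energy = 0.46 kW × 0.5 h × 27 = 6.21 kWh
Off-peak energy = 0.46 kW × 5 h × 27 = 62.1 kWh
Cost = 6.21 × $0.16 + 62.1 × $0.10 = $0.9936 + $6.21 = $7.20

$7.20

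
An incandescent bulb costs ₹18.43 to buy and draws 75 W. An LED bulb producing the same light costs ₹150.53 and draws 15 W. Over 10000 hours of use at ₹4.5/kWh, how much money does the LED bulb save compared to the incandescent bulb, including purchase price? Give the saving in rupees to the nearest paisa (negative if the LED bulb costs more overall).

₹2567.90

incandescent bulb: ₹18.43 + (75/1000) kW × 10000 h × ₹4.5 = ₹18.43 + ₹3375 = ₹3393.43
LED bulb: ₹150.53 + (15/1000) kW × 10000 h × ₹4.5 = ₹150.53 + ₹675 = ₹825.53
Saving = ₹3393.43 − ₹825.53 = ₹2567.9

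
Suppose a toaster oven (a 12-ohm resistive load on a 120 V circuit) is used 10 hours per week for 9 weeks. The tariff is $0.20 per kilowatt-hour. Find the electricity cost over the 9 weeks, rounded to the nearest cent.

$21.60

Power = V²/R = 120²/12 = 1200 W = 1.2 kW
Runtime = 10 h/week × 9 weeks = 90 h
Energy = 1.2 kW × 90 h = 108 kWh
Cost = 108 kWh × $0.20/kWh = $21.60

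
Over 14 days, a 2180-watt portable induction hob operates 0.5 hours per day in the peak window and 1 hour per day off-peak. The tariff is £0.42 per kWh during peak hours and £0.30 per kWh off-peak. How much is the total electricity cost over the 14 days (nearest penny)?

Peak energy = 2.18 kW × 0.5 h × 14 = 15.26 kWh
Off-peak energy = 2.18 kW × 1 h × 14 = 30.52 kWh
Cost = 15.26 × £0.42 + 30.52 × £0.30 = £6.4092 + £9.156 = £15.57

£15.57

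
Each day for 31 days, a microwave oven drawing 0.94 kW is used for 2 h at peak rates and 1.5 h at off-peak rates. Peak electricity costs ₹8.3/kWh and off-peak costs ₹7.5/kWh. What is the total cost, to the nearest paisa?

Peak energy = 0.94 kW × 2 h × 31 = 58.28 kWh
Off-peak energy = 0.94 kW × 1.5 h × 31 = 43.71 kWh
Cost = 58.28 × ₹8.3 + 43.71 × ₹7.5 = ₹483.724 + ₹327.825 = ₹811.55

₹811.55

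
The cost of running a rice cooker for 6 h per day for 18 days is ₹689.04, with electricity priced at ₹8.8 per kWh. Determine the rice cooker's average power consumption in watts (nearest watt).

725 W

Energy = ₹689.04 ÷ ₹8.8/kWh = 78.3 kWh
Runtime = 6 h/day × 18 days = 108 h
Power = 78.3 kWh ÷ 108 h = 0.725 kW = 725 W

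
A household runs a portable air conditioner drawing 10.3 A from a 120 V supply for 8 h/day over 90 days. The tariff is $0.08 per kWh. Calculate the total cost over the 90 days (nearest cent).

$71.19

Power = 10.3 A × 120 V = 1236 W = 1.236 kW
Runtime = 8 h/day × 90 days = 720 h
Energy = 1.236 kW × 720 h = 889.92 kWh
Cost = 889.92 kWh × $0.08/kWh = $71.19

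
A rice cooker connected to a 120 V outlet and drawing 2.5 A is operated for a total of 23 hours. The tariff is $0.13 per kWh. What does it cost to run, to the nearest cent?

Power = 2.5 A × 120 V = 300 W = 0.3 kW
Energy = 0.3 kW × 23 h = 6.9 kWh
Cost = 6.9 kWh × $0.13/kWh = $0.90

$0.90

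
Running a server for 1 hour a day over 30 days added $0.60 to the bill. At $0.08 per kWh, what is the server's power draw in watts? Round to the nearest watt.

Energy = $0.60 ÷ $0.08/kWh = 7.5 kWh
Runtime = 1 h/day × 30 days = 30 h
Power = 7.5 kWh ÷ 30 h = 0.25 kW = 250 W

250 W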